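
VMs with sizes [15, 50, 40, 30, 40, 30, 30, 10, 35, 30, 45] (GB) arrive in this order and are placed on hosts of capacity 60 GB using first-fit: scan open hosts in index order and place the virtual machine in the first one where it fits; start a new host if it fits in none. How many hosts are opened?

  15 → host 1 (new)  [load 15/60]
  50 → host 2 (new)  [load 50/60]
  40 → host 1  [load 55/60]
  30 → host 3 (new)  [load 30/60]
  40 → host 4 (new)  [load 40/60]
  30 → host 3  [load 60/60]
  30 → host 5 (new)  [load 30/60]
  10 → host 2  [load 60/60]
  35 → host 6 (new)  [load 35/60]
  30 → host 5  [load 60/60]
  45 → host 7 (new)  [load 45/60]
7 hosts opened.

7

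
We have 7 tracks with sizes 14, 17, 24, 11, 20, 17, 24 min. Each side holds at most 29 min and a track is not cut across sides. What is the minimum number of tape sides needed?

6

Total = 24 + 24 + 20 + 17 + 17 + 14 + 11 = 127 min.
Lower bound: ⌈127/29⌉ = 5 tape sides.
A packing using 6 tape sides:
  side 1: 24 = 24
  side 2: 24 = 24
  side 3: 20 = 20
  side 4: 17 + 11 = 28
  side 5: 17 = 17
  side 6: 14 = 14
No arrangement into 5 tape sides stays within capacity, so 6 is optimal.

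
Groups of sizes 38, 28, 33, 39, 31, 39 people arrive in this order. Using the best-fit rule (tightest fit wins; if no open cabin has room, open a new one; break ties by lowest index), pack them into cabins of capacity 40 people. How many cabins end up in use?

6

  38 → cabin 1 (new)  [load 38/40]
  28 → cabin 2 (new)  [load 28/40]
  33 → cabin 3 (new)  [load 33/40]
  39 → cabin 4 (new)  [load 39/40]
  31 → cabin 5 (new)  [load 31/40]
  39 → cabin 6 (new)  [load 39/40]
6 cabins opened.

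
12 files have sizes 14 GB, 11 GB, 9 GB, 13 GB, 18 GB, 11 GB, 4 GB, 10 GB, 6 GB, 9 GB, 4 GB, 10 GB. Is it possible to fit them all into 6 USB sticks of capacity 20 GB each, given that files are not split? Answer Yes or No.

Total = 119 GB; ⌈119/20⌉ = 6.
The bound of 6 does not rule out 6, but exhaustive search shows no assignment into 6 USB sticks of capacity 20 GB exists — the minimum is 7.

No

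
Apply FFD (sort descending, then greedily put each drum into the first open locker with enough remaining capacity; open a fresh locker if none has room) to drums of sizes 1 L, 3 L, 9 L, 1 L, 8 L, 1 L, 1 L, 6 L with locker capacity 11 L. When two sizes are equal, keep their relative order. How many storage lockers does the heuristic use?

Sorted descending: 9, 8, 6, 3, 1, 1, 1, 1.
  9 → locker 1 (new)  [load 9/11]
  8 → locker 2 (new)  [load 8/11]
  6 → locker 3 (new)  [load 6/11]
  3 → locker 2  [load 11/11]
  1 → locker 1  [load 10/11]
  1 → locker 1  [load 11/11]
  1 → locker 3  [load 7/11]
  1 → locker 3  [load 8/11]
3 storage lockers opened.

3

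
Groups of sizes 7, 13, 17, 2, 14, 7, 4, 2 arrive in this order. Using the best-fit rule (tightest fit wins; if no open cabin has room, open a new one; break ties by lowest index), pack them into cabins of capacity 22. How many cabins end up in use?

4

  7 → cabin 1 (new)  [load 7/22]
  13 → cabin 1  [load 20/22]
  17 → cabin 2 (new)  [load 17/22]
  2 → cabin 1  [load 22/22]
  14 → cabin 3 (new)  [load 14/22]
  7 → cabin 3  [load 21/22]
  4 → cabin 2  [load 21/22]
  2 → cabin 4 (new)  [load 2/22]
4 cabins opened.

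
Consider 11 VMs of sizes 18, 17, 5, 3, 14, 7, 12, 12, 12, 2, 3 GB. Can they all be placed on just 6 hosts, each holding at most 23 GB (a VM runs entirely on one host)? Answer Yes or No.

A valid assignment using 6 hosts:
  host 1: 18 + 5 = 23
  host 2: 17 + 3 + 3 = 23
  host 3: 14 + 7 + 2 = 23
  host 4: 12 = 12
  host 5: 12 = 12
  host 6: 12 = 12
Every load is within 23 GB, so 6 hosts suffice.

Yes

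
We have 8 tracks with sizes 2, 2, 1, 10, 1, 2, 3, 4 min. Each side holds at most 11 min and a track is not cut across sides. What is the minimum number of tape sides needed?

3

Total = 10 + 4 + 3 + 2 + 2 + 2 + 1 + 1 = 25 min.
Lower bound: ⌈25/11⌉ = 3 tape sides.
A packing using 3 tape sides:
  side 1: 10 + 1 = 11
  side 2: 4 + 3 + 2 + 2 = 11
  side 3: 2 + 1 = 3
This matches the lower bound, so 3 is optimal.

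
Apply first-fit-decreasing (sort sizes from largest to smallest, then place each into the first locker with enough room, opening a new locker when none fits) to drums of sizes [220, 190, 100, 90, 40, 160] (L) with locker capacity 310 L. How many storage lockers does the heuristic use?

Sorted descending: 220, 190, 160, 100, 90, 40.
  220 → locker 1 (new)  [load 220/310]
  190 → locker 2 (new)  [load 190/310]
  160 → locker 3 (new)  [load 160/310]
  100 → locker 2  [load 290/310]
  90 → locker 1  [load 310/310]
  40 → locker 3  [load 200/310]
3 storage lockers opened.

3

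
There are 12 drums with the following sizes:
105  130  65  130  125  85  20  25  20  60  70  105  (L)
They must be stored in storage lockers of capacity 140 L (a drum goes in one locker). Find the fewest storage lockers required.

Total = 130 + 130 + 125 + 105 + 105 + 85 + 70 + 65 + 60 + 25 + 20 + 20 = 940 L.
Lower bound: ⌈940/140⌉ = 7 storage lockers.
A packing using 8 storage lockers:
  locker 1: 130 = 130
  locker 2: 130 = 130
  locker 3: 125 = 125
  locker 4: 105 + 25 = 130
  locker 5: 105 + 20 = 125
  locker 6: 85 + 20 = 105
  locker 7: 70 + 65 = 135
  locker 8: 60 = 60
No arrangement into 7 storage lockers stays within capacity, so 8 is optimal.

8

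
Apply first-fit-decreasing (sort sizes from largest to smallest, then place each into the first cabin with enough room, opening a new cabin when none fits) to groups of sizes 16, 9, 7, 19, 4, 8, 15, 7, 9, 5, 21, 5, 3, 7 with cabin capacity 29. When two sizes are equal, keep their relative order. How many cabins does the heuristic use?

Sorted descending: 21, 19, 16, 15, 9, 9, 8, 7, 7, 7, 5, 5, 4, 3.
  21 → cabin 1 (new)  [load 21/29]
  19 → cabin 2 (new)  [load 19/29]
  16 → cabin 3 (new)  [load 16/29]
  15 → cabin 4 (new)  [load 15/29]
  9 → cabin 2  [load 28/29]
  9 → cabin 3  [load 25/29]
  8 → cabin 1  [load 29/29]
  7 → cabin 4  [load 22/29]
  7 → cabin 4  [load 29/29]
  7 → cabin 5 (new)  [load 7/29]
  5 → cabin 5  [load 12/29]
  5 → cabin 5  [load 17/29]
  4 → cabin 3  [load 29/29]
  3 → cabin 5  [load 20/29]
5 cabins opened.

5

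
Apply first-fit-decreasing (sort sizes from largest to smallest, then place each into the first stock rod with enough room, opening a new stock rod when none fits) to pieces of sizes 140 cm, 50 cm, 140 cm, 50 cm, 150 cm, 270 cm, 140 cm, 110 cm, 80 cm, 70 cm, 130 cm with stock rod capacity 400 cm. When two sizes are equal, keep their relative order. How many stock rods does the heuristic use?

Sorted descending: 270, 150, 140, 140, 140, 130, 110, 80, 70, 50, 50.
  270 → stock rod 1 (new)  [load 270/400]
  150 → stock rod 2 (new)  [load 150/400]
  140 → stock rod 2  [load 290/400]
  140 → stock rod 3 (new)  [load 140/400]
  140 → stock rod 3  [load 280/400]
  130 → stock rod 1  [load 400/400]
  110 → stock rod 2  [load 400/400]
  80 → stock rod 3  [load 360/400]
  70 → stock rod 4 (new)  [load 70/400]
  50 → stock rod 4  [load 120/400]
  50 → stock rod 4  [load 170/400]
4 stock rods opened.

4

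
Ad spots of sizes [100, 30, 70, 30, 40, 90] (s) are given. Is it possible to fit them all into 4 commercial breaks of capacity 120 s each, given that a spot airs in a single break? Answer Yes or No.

A valid assignment using 4 commercial breaks:
  break 1: 100 = 100
  break 2: 90 + 30 = 120
  break 3: 70 + 40 = 110
  break 4: 30 = 30
Every load is within 120 s, so 4 commercial breaks suffice.

Yes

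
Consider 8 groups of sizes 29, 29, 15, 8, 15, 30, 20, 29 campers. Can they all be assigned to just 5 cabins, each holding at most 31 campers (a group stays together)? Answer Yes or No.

No

Total = 175 campers; ⌈175/31⌉ = 6.
At least 6 cabins are required, but only 5 are allowed.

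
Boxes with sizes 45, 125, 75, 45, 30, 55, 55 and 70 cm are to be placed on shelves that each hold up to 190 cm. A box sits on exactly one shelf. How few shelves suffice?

3

Total = 125 + 75 + 70 + 55 + 55 + 45 + 45 + 30 = 500 cm.
Lower bound: ⌈500/190⌉ = 3 shelves.
A packing using 3 shelves:
  shelf 1: 125 + 55 = 180
  shelf 2: 75 + 70 + 45 = 190
  shelf 3: 55 + 45 + 30 = 130
This matches the lower bound, so 3 is optimal.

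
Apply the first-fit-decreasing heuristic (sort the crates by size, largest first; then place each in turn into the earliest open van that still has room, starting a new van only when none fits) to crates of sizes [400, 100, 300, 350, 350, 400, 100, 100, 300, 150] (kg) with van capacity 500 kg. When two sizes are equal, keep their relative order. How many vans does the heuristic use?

6

Sorted descending: 400, 400, 350, 350, 300, 300, 150, 100, 100, 100.
  400 → van 1 (new)  [load 400/500]
  400 → van 2 (new)  [load 400/500]
  350 → van 3 (new)  [load 350/500]
  350 → van 4 (new)  [load 350/500]
  300 → van 5 (new)  [load 300/500]
  300 → van 6 (new)  [load 300/500]
  150 → van 3  [load 500/500]
  100 → van 1  [load 500/500]
  100 → van 2  [load 500/500]
  100 → van 4  [load 450/500]
6 vans opened.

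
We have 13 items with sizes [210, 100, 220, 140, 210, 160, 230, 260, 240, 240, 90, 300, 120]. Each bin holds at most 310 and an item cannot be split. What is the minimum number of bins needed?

Total = 300 + 260 + 240 + 240 + 230 + 220 + 210 + 210 + 160 + 140 + 120 + 100 + 90 = 2520.
Lower bound: ⌈2520/310⌉ = 9 bins.
A packing using 10 bins:
  bin 1: 300 = 300
  bin 2: 260 = 260
  bin 3: 240 = 240
  bin 4: 240 = 240
  bin 5: 230 = 230
  bin 6: 220 + 90 = 310
  bin 7: 210 + 100 = 310
  bin 8: 210 = 210
  bin 9: 160 + 140 = 300
  bin 10: 120 = 120
No arrangement into 9 bins stays within capacity, so 10 is optimal.

10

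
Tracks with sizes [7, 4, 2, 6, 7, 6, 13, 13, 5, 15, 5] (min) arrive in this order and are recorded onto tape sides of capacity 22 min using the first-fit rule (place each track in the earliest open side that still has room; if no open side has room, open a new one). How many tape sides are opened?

5

  7 → side 1 (new)  [load 7/22]
  4 → side 1  [load 11/22]
  2 → side 1  [load 13/22]
  6 → side 1  [load 19/22]
  7 → side 2 (new)  [load 7/22]
  6 → side 2  [load 13/22]
  13 → side 3 (new)  [load 13/22]
  13 → side 4 (new)  [load 13/22]
  5 → side 2  [load 18/22]
  15 → side 5 (new)  [load 15/22]
  5 → side 3  [load 18/22]
5 tape sides opened.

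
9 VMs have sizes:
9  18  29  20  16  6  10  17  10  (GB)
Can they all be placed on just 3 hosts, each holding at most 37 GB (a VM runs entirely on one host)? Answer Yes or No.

Total = 135 GB; ⌈135/37⌉ = 4.
At least 4 hosts are required, but only 3 are allowed.

No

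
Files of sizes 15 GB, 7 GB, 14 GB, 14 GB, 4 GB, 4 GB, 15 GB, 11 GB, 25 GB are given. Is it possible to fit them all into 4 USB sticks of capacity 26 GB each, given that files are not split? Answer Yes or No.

No

Total = 109 GB; ⌈109/26⌉ = 5.
At least 5 USB sticks are required, but only 4 are allowed.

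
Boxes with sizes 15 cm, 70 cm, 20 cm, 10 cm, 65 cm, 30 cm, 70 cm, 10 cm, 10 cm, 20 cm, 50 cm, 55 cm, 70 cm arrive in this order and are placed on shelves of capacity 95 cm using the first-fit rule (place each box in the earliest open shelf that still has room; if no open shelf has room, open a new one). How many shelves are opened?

7

  15 → shelf 1 (new)  [load 15/95]
  70 → shelf 1  [load 85/95]
  20 → shelf 2 (new)  [load 20/95]
  10 → shelf 1  [load 95/95]
  65 → shelf 2  [load 85/95]
  30 → shelf 3 (new)  [load 30/95]
  70 → shelf 4 (new)  [load 70/95]
  10 → shelf 2  [load 95/95]
  10 → shelf 3  [load 40/95]
  20 → shelf 3  [load 60/95]
  50 → shelf 5 (new)  [load 50/95]
  55 → shelf 6 (new)  [load 55/95]
  70 → shelf 7 (new)  [load 70/95]
7 shelves opened.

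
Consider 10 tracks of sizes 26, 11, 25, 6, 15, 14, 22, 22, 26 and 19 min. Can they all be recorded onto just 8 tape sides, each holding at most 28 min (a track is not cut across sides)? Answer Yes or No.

Yes

A valid assignment using 8 tape sides:
  side 1: 26 = 26
  side 2: 26 = 26
  side 3: 25 = 25
  side 4: 22 + 6 = 28
  side 5: 22 = 22
  side 6: 19 = 19
  side 7: 15 + 11 = 26
  side 8: 14 = 14
Every load is within 28 min, so 8 tape sides suffice.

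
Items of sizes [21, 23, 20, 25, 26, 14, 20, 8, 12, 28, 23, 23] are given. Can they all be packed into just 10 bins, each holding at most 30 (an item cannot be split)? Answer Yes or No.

Yes

A valid assignment using 10 bins:
  bin 1: 28 = 28
  bin 2: 26 = 26
  bin 3: 25 = 25
  bin 4: 23 = 23
  bin 5: 23 = 23
  bin 6: 23 = 23
  bin 7: 21 + 8 = 29
  bin 8: 20 = 20
  bin 9: 20 = 20
  bin 10: 14 + 12 = 26
Every load is within 30, so 10 bins suffice.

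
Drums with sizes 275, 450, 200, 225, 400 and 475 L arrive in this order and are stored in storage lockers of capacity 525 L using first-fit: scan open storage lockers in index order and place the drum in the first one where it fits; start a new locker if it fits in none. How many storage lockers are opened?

5

  275 → locker 1 (new)  [load 275/525]
  450 → locker 2 (new)  [load 450/525]
  200 → locker 1  [load 475/525]
  225 → locker 3 (new)  [load 225/525]
  400 → locker 4 (new)  [load 400/525]
  475 → locker 5 (new)  [load 475/525]
5 storage lockers opened.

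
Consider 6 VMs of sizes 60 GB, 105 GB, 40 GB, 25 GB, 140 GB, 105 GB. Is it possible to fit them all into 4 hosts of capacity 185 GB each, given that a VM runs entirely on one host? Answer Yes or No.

Yes

A valid assignment using 3 hosts:
  host 1: 140 + 40 = 180
  host 2: 105 + 60 = 165
  host 3: 105 + 25 = 130
That uses only 3 ≤ 4, so 4 hosts are enough.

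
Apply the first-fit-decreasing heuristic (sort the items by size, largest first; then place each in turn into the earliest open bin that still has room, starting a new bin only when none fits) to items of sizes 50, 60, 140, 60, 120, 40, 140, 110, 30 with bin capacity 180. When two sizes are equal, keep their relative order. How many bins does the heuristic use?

5

Sorted descending: 140, 140, 120, 110, 60, 60, 50, 40, 30.
  140 → bin 1 (new)  [load 140/180]
  140 → bin 2 (new)  [load 140/180]
  120 → bin 3 (new)  [load 120/180]
  110 → bin 4 (new)  [load 110/180]
  60 → bin 3  [load 180/180]
  60 → bin 4  [load 170/180]
  50 → bin 5 (new)  [load 50/180]
  40 → bin 1  [load 180/180]
  30 → bin 2  [load 170/180]
5 bins opened.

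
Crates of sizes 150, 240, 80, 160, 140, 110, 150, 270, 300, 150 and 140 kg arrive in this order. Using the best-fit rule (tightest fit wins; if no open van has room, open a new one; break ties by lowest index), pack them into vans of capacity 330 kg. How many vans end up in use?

7

  150 → van 1 (new)  [load 150/330]
  240 → van 2 (new)  [load 240/330]
  80 → van 2  [load 320/330]
  160 → van 1  [load 310/330]
  140 → van 3 (new)  [load 140/330]
  110 → van 3  [load 250/330]
  150 → van 4 (new)  [load 150/330]
  270 → van 5 (new)  [load 270/330]
  300 → van 6 (new)  [load 300/330]
  150 → van 4  [load 300/330]
  140 → van 7 (new)  [load 140/330]
7 vans opened.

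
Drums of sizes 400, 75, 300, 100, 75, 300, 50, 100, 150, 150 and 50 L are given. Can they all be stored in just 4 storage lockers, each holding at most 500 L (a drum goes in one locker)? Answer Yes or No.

Yes

A valid assignment using 4 storage lockers:
  locker 1: 400 + 100 = 500
  locker 2: 300 + 150 + 50 = 500
  locker 3: 300 + 150 + 50 = 500
  locker 4: 100 + 75 + 75 = 250
Every load is within 500 L, so 4 storage lockers suffice.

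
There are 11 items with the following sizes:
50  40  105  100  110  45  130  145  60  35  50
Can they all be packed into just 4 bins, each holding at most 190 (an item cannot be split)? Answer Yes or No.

Total = 870; ⌈870/190⌉ = 5.
At least 5 bins are required, but only 4 are allowed.

No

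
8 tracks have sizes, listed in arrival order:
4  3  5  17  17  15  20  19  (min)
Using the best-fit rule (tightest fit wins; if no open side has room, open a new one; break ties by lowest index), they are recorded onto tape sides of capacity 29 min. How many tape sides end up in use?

  4 → side 1 (new)  [load 4/29]
  3 → side 1  [load 7/29]
  5 → side 1  [load 12/29]
  17 → side 1  [load 29/29]
  17 → side 2 (new)  [load 17/29]
  15 → side 3 (new)  [load 15/29]
  20 → side 4 (new)  [load 20/29]
  19 → side 5 (new)  [load 19/29]
5 tape sides opened.

5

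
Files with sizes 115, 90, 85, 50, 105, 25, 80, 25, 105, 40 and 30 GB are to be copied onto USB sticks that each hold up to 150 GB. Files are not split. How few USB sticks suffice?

6

Total = 115 + 105 + 105 + 90 + 85 + 80 + 50 + 40 + 30 + 25 + 25 = 750 GB.
Lower bound: ⌈750/150⌉ = 5 USB sticks.
Also, 6 files each exceed 75 GB, and no two of those can share a USB stick, so at least 6 USB sticks are needed.
A packing using 6 USB sticks:
  USB stick 1: 115 + 30 = 145
  USB stick 2: 105 + 40 = 145
  USB stick 3: 105 + 25 = 130
  USB stick 4: 90 + 50 = 140
  USB stick 5: 85 + 25 = 110
  USB stick 6: 80 = 80
This matches the lower bound, so 6 is optimal.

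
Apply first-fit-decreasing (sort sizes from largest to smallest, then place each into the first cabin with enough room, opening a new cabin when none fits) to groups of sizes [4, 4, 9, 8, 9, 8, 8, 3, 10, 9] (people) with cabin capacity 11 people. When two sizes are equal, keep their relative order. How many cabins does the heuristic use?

Sorted descending: 10, 9, 9, 9, 8, 8, 8, 4, 4, 3.
  10 → cabin 1 (new)  [load 10/11]
  9 → cabin 2 (new)  [load 9/11]
  9 → cabin 3 (new)  [load 9/11]
  9 → cabin 4 (new)  [load 9/11]
  8 → cabin 5 (new)  [load 8/11]
  8 → cabin 6 (new)  [load 8/11]
  8 → cabin 7 (new)  [load 8/11]
  4 → cabin 8 (new)  [load 4/11]
  4 → cabin 8  [load 8/11]
  3 → cabin 5  [load 11/11]
8 cabins opened.

8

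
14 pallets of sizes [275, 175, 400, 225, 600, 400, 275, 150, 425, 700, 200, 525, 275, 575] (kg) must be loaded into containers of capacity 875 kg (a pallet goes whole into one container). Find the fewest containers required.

Total = 700 + 600 + 575 + 525 + 425 + 400 + 400 + 275 + 275 + 275 + 225 + 200 + 175 + 150 = 5200 kg.
Lower bound: ⌈5200/875⌉ = 6 containers.
A packing using 7 containers:
  container 1: 700 + 175 = 875
  container 2: 600 + 275 = 875
  container 3: 575 + 275 = 850
  container 4: 525 + 275 = 800
  container 5: 425 + 400 = 825
  container 6: 400 + 225 + 200 = 825
  container 7: 150 = 150
No arrangement into 6 containers stays within capacity, so 7 is optimal.

7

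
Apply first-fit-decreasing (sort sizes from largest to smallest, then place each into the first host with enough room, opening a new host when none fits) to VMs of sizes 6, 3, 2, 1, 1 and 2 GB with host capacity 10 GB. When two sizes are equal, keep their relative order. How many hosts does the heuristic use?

2

Sorted descending: 6, 3, 2, 2, 1, 1.
  6 → host 1 (new)  [load 6/10]
  3 → host 1  [load 9/10]
  2 → host 2 (new)  [load 2/10]
  2 → host 2  [load 4/10]
  1 → host 1  [load 10/10]
  1 → host 2  [load 5/10]
2 hosts opened.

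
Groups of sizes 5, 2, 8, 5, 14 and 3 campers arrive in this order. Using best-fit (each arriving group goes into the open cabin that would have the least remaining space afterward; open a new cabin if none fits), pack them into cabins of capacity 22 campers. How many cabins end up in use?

2

  5 → cabin 1 (new)  [load 5/22]
  2 → cabin 1  [load 7/22]
  8 → cabin 1  [load 15/22]
  5 → cabin 1  [load 20/22]
  14 → cabin 2 (new)  [load 14/22]
  3 → cabin 2  [load 17/22]
2 cabins opened.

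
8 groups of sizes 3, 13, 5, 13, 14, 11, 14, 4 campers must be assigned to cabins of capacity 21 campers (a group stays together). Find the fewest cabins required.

5

Total = 14 + 14 + 13 + 13 + 11 + 5 + 4 + 3 = 77 campers.
Lower bound: ⌈77/21⌉ = 4 cabins.
Also, 5 groups each exceed 21/2 campers, and no two of those can share a cabin, so at least 5 cabins are needed.
A packing using 5 cabins:
  cabin 1: 14 + 5 = 19
  cabin 2: 14 + 4 + 3 = 21
  cabin 3: 13 = 13
  cabin 4: 13 = 13
  cabin 5: 11 = 11
This matches the lower bound, so 5 is optimal.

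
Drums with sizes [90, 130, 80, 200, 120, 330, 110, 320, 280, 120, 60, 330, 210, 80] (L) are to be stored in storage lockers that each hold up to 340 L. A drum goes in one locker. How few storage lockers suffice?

Total = 330 + 330 + 320 + 280 + 210 + 200 + 130 + 120 + 120 + 110 + 90 + 80 + 80 + 60 = 2460 L.
Lower bound: ⌈2460/340⌉ = 8 storage lockers.
A packing using 8 storage lockers:
  locker 1: 330 = 330
  locker 2: 330 = 330
  locker 3: 320 = 320
  locker 4: 280 + 60 = 340
  locker 5: 210 + 130 = 340
  locker 6: 200 + 120 = 320
  locker 7: 120 + 110 + 90 = 320
  locker 8: 80 + 80 = 160
This matches the lower bound, so 8 is optimal.

8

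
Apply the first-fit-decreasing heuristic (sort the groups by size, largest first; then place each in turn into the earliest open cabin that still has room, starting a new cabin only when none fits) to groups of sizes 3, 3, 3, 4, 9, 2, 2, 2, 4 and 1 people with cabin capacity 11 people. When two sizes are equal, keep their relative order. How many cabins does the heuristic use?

3

Sorted descending: 9, 4, 4, 3, 3, 3, 2, 2, 2, 1.
  9 → cabin 1 (new)  [load 9/11]
  4 → cabin 2 (new)  [load 4/11]
  4 → cabin 2  [load 8/11]
  3 → cabin 2  [load 11/11]
  3 → cabin 3 (new)  [load 3/11]
  3 → cabin 3  [load 6/11]
  2 → cabin 1  [load 11/11]
  2 → cabin 3  [load 8/11]
  2 → cabin 3  [load 10/11]
  1 → cabin 3  [load 11/11]
3 cabins opened.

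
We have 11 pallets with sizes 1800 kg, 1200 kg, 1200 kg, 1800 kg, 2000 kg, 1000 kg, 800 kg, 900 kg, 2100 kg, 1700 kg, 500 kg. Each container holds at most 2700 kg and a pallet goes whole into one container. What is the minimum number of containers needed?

Total = 2100 + 2000 + 1800 + 1800 + 1700 + 1200 + 1200 + 1000 + 900 + 800 + 500 = 15000 kg.
Lower bound: ⌈15000/2700⌉ = 6 containers.
A packing using 6 containers:
  container 1: 2100 + 500 = 2600
  container 2: 2000 = 2000
  container 3: 1800 + 900 = 2700
  container 4: 1800 + 800 = 2600
  container 5: 1700 + 1000 = 2700
  container 6: 1200 + 1200 = 2400
This matches the lower bound, so 6 is optimal.

6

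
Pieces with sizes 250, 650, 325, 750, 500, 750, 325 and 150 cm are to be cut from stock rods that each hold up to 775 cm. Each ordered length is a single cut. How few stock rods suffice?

Total = 750 + 750 + 650 + 500 + 325 + 325 + 250 + 150 = 3700 cm.
Lower bound: ⌈3700/775⌉ = 5 stock rods.
A packing using 6 stock rods:
  stock rod 1: 750 = 750
  stock rod 2: 750 = 750
  stock rod 3: 650 = 650
  stock rod 4: 500 + 250 = 750
  stock rod 5: 325 + 325 = 650
  stock rod 6: 150 = 150
No arrangement into 5 stock rods stays within capacity, so 6 is optimal.

6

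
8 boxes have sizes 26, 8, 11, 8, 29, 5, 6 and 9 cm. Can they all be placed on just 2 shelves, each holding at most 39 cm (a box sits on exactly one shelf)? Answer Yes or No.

Total = 102 cm; ⌈102/39⌉ = 3.
At least 3 shelves are required, but only 2 are allowed.

No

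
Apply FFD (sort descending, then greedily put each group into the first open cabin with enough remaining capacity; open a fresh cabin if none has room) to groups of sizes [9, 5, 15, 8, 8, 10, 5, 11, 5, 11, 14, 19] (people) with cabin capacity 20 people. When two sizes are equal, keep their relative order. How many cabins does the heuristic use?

Sorted descending: 19, 15, 14, 11, 11, 10, 9, 8, 8, 5, 5, 5.
  19 → cabin 1 (new)  [load 19/20]
  15 → cabin 2 (new)  [load 15/20]
  14 → cabin 3 (new)  [load 14/20]
  11 → cabin 4 (new)  [load 11/20]
  11 → cabin 5 (new)  [load 11/20]
  10 → cabin 6 (new)  [load 10/20]
  9 → cabin 4  [load 20/20]
  8 → cabin 5  [load 19/20]
  8 → cabin 6  [load 18/20]
  5 → cabin 2  [load 20/20]
  5 → cabin 3  [load 19/20]
  5 → cabin 7 (new)  [load 5/20]
7 cabins opened.

7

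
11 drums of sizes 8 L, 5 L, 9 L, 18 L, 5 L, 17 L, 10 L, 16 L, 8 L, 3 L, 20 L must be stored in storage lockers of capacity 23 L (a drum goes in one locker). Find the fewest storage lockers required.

Total = 20 + 18 + 17 + 16 + 10 + 9 + 8 + 8 + 5 + 5 + 3 = 119 L.
Lower bound: ⌈119/23⌉ = 6 storage lockers.
A packing using 6 storage lockers:
  locker 1: 20 + 3 = 23
  locker 2: 18 + 5 = 23
  locker 3: 17 + 5 = 22
  locker 4: 16 = 16
  locker 5: 10 + 9 = 19
  locker 6: 8 + 8 = 16
This matches the lower bound, so 6 is optimal.

6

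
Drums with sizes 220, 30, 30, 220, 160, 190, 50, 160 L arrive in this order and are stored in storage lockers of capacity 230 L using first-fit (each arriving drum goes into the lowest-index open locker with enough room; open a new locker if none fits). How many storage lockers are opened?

  220 → locker 1 (new)  [load 220/230]
  30 → locker 2 (new)  [load 30/230]
  30 → locker 2  [load 60/230]
  220 → locker 3 (new)  [load 220/230]
  160 → locker 2  [load 220/230]
  190 → locker 4 (new)  [load 190/230]
  50 → locker 5 (new)  [load 50/230]
  160 → locker 5  [load 210/230]
5 storage lockers opened.

5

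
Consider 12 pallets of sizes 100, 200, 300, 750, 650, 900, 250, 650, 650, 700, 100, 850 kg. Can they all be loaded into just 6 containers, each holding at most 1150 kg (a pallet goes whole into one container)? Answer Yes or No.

Total = 6100 kg; ⌈6100/1150⌉ = 6.
7 pallets each exceed half the capacity and cannot share a container, forcing at least 7 containers.
At least 7 containers are required, but only 6 are allowed.

No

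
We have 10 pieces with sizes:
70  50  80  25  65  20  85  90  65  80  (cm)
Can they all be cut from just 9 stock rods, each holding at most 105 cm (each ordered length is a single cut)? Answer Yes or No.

Yes

A valid assignment using 8 stock rods:
  stock rod 1: 90 = 90
  stock rod 2: 85 + 20 = 105
  stock rod 3: 80 + 25 = 105
  stock rod 4: 80 = 80
  stock rod 5: 70 = 70
  stock rod 6: 65 = 65
  stock rod 7: 65 = 65
  stock rod 8: 50 = 50
That uses only 8 ≤ 9, so 9 stock rods are enough.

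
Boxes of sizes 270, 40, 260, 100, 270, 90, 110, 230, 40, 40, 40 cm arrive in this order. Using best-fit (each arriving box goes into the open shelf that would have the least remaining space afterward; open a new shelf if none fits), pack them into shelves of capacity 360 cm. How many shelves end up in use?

5

  270 → shelf 1 (new)  [load 270/360]
  40 → shelf 1  [load 310/360]
  260 → shelf 2 (new)  [load 260/360]
  100 → shelf 2  [load 360/360]
  270 → shelf 3 (new)  [load 270/360]
  90 → shelf 3  [load 360/360]
  110 → shelf 4 (new)  [load 110/360]
  230 → shelf 4  [load 340/360]
  40 → shelf 1  [load 350/360]
  40 → shelf 5 (new)  [load 40/360]
  40 → shelf 5  [load 80/360]
5 shelves opened.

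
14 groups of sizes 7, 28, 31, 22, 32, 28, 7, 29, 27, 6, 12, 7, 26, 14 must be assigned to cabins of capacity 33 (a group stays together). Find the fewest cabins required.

Total = 32 + 31 + 29 + 28 + 28 + 27 + 26 + 22 + 14 + 12 + 7 + 7 + 7 + 6 = 276.
Lower bound: ⌈276/33⌉ = 9 cabins.
A packing using 9 cabins:
  cabin 1: 32 = 32
  cabin 2: 31 = 31
  cabin 3: 29 = 29
  cabin 4: 28 = 28
  cabin 5: 28 = 28
  cabin 6: 27 + 6 = 33
  cabin 7: 26 + 7 = 33
  cabin 8: 22 + 7 = 29
  cabin 9: 14 + 12 + 7 = 33
This matches the lower bound, so 9 is optimal.

9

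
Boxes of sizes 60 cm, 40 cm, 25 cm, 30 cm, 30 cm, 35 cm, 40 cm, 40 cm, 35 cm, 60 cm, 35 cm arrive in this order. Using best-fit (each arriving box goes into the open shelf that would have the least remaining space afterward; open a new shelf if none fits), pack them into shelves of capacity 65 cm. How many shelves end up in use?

  60 → shelf 1 (new)  [load 60/65]
  40 → shelf 2 (new)  [load 40/65]
  25 → shelf 2  [load 65/65]
  30 → shelf 3 (new)  [load 30/65]
  30 → shelf 3  [load 60/65]
  35 → shelf 4 (new)  [load 35/65]
  40 → shelf 5 (new)  [load 40/65]
  40 → shelf 6 (new)  [load 40/65]
  35 → shelf 7 (new)  [load 35/65]
  60 → shelf 8 (new)  [load 60/65]
  35 → shelf 9 (new)  [load 35/65]
9 shelves opened.

9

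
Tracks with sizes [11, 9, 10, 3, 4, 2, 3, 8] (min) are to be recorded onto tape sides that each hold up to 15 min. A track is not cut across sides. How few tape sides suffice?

Total = 11 + 10 + 9 + 8 + 4 + 3 + 3 + 2 = 50 min.
Lower bound: ⌈50/15⌉ = 4 tape sides.
A packing using 4 tape sides:
  side 1: 11 + 4 = 15
  side 2: 10 + 3 + 2 = 15
  side 3: 9 + 3 = 12
  side 4: 8 = 8
This matches the lower bound, so 4 is optimal.

4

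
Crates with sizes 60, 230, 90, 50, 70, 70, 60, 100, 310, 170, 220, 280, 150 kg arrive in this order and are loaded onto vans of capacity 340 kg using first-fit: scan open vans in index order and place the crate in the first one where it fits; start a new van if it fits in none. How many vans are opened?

  60 → van 1 (new)  [load 60/340]
  230 → van 1  [load 290/340]
  90 → van 2 (new)  [load 90/340]
  50 → van 1  [load 340/340]
  70 → van 2  [load 160/340]
  70 → van 2  [load 230/340]
  60 → van 2  [load 290/340]
  100 → van 3 (new)  [load 100/340]
  310 → van 4 (new)  [load 310/340]
  170 → van 3  [load 270/340]
  220 → van 5 (new)  [load 220/340]
  280 → van 6 (new)  [load 280/340]
  150 → van 7 (new)  [load 150/340]
7 vans opened.

7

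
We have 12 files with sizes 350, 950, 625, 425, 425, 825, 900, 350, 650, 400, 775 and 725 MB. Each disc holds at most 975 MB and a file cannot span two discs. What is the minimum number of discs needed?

Total = 950 + 900 + 825 + 775 + 725 + 650 + 625 + 425 + 425 + 400 + 350 + 350 = 7400 MB.
Lower bound: ⌈7400/975⌉ = 8 discs.
A packing using 9 discs:
  disc 1: 950 = 950
  disc 2: 900 = 900
  disc 3: 825 = 825
  disc 4: 775 = 775
  disc 5: 725 = 725
  disc 6: 650 = 650
  disc 7: 625 + 350 = 975
  disc 8: 425 + 425 = 850
  disc 9: 400 + 350 = 750
No arrangement into 8 discs stays within capacity, so 9 is optimal.

9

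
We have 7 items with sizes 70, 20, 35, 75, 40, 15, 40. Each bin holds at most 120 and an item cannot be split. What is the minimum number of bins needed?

3

Total = 75 + 70 + 40 + 40 + 35 + 20 + 15 = 295.
Lower bound: ⌈295/120⌉ = 3 bins.
A packing using 3 bins:
  bin 1: 75 + 40 = 115
  bin 2: 70 + 40 = 110
  bin 3: 35 + 20 + 15 = 70
This matches the lower bound, so 3 is optimal.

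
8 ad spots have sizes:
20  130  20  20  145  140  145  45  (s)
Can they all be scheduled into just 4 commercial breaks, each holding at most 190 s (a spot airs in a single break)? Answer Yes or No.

A valid assignment using 4 commercial breaks:
  break 1: 145 + 45 = 190
  break 2: 145 + 20 + 20 = 185
  break 3: 140 + 20 = 160
  break 4: 130 = 130
Every load is within 190 s, so 4 commercial breaks suffice.

Yes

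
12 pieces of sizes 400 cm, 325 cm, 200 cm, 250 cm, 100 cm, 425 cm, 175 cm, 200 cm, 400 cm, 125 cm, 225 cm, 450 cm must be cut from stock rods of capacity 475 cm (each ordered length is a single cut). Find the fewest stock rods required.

Total = 450 + 425 + 400 + 400 + 325 + 250 + 225 + 200 + 200 + 175 + 125 + 100 = 3275 cm.
Lower bound: ⌈3275/475⌉ = 7 stock rods.
A packing using 8 stock rods:
  stock rod 1: 450 = 450
  stock rod 2: 425 = 425
  stock rod 3: 400 = 400
  stock rod 4: 400 = 400
  stock rod 5: 325 + 125 = 450
  stock rod 6: 250 + 225 = 475
  stock rod 7: 200 + 200 = 400
  stock rod 8: 175 + 100 = 275
No arrangement into 7 stock rods stays within capacity, so 8 is optimal.

8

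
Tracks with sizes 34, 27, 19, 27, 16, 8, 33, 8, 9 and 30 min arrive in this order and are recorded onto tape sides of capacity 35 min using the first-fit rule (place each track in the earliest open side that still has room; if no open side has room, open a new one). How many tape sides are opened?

7

  34 → side 1 (new)  [load 34/35]
  27 → side 2 (new)  [load 27/35]
  19 → side 3 (new)  [load 19/35]
  27 → side 4 (new)  [load 27/35]
  16 → side 3  [load 35/35]
  8 → side 2  [load 35/35]
  33 → side 5 (new)  [load 33/35]
  8 → side 4  [load 35/35]
  9 → side 6 (new)  [load 9/35]
  30 → side 7 (new)  [load 30/35]
7 tape sides opened.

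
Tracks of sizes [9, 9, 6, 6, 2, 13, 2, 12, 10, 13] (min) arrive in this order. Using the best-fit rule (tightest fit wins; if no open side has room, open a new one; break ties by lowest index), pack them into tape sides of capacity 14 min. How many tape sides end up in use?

  9 → side 1 (new)  [load 9/14]
  9 → side 2 (new)  [load 9/14]
  6 → side 3 (new)  [load 6/14]
  6 → side 3  [load 12/14]
  2 → side 3  [load 14/14]
  13 → side 4 (new)  [load 13/14]
  2 → side 1  [load 11/14]
  12 → side 5 (new)  [load 12/14]
  10 → side 6 (new)  [load 10/14]
  13 → side 7 (new)  [load 13/14]
7 tape sides opened.

7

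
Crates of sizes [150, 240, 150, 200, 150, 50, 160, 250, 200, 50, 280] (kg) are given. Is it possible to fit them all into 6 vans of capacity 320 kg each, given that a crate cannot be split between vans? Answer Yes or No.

Total = 1880 kg; ⌈1880/320⌉ = 6.
The bound of 6 does not rule out 6, but exhaustive search shows no assignment into 6 vans of capacity 320 kg exists — the minimum is 7.

No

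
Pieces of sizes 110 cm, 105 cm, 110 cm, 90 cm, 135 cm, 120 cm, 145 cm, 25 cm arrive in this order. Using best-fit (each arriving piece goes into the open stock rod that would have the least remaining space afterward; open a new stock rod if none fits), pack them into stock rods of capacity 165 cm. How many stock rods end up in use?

  110 → stock rod 1 (new)  [load 110/165]
  105 → stock rod 2 (new)  [load 105/165]
  110 → stock rod 3 (new)  [load 110/165]
  90 → stock rod 4 (new)  [load 90/165]
  135 → stock rod 5 (new)  [load 135/165]
  120 → stock rod 6 (new)  [load 120/165]
  145 → stock rod 7 (new)  [load 145/165]
  25 → stock rod 5  [load 160/165]
7 stock rods opened.

7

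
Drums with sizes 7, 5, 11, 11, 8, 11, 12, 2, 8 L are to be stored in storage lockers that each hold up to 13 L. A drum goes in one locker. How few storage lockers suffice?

7

Total = 12 + 11 + 11 + 11 + 8 + 8 + 7 + 5 + 2 = 75 L.
Lower bound: ⌈75/13⌉ = 6 storage lockers.
Also, 7 drums each exceed 13/2 L, and no two of those can share a locker, so at least 7 storage lockers are needed.
A packing using 7 storage lockers:
  locker 1: 12 = 12
  locker 2: 11 + 2 = 13
  locker 3: 11 = 11
  locker 4: 11 = 11
  locker 5: 8 + 5 = 13
  locker 6: 8 = 8
  locker 7: 7 = 7
This matches the lower bound, so 7 is optimal.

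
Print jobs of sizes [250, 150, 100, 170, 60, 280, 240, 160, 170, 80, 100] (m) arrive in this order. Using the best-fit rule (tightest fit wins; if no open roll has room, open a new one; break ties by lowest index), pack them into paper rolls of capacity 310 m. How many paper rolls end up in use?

  250 → roll 1 (new)  [load 250/310]
  150 → roll 2 (new)  [load 150/310]
  100 → roll 2  [load 250/310]
  170 → roll 3 (new)  [load 170/310]
  60 → roll 1  [load 310/310]
  280 → roll 4 (new)  [load 280/310]
  240 → roll 5 (new)  [load 240/310]
  160 → roll 6 (new)  [load 160/310]
  170 → roll 7 (new)  [load 170/310]
  80 → roll 3  [load 250/310]
  100 → roll 7  [load 270/310]
7 paper rolls opened.

7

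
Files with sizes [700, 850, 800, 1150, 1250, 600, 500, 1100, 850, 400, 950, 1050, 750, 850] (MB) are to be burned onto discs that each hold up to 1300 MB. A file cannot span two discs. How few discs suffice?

Total = 1250 + 1150 + 1100 + 1050 + 950 + 850 + 850 + 850 + 800 + 750 + 700 + 600 + 500 + 400 = 11800 MB.
Lower bound: ⌈11800/1300⌉ = 10 discs.
Also, 11 files each exceed 650 MB, and no two of those can share a disc, so at least 11 discs are needed.
A packing using 11 discs:
  disc 1: 1250 = 1250
  disc 2: 1150 = 1150
  disc 3: 1100 = 1100
  disc 4: 1050 = 1050
  disc 5: 950 = 950
  disc 6: 850 + 400 = 1250
  disc 7: 850 = 850
  disc 8: 850 = 850
  disc 9: 800 + 500 = 1300
  disc 10: 750 = 750
  disc 11: 700 + 600 = 1300
This matches the lower bound, so 11 is optimal.

11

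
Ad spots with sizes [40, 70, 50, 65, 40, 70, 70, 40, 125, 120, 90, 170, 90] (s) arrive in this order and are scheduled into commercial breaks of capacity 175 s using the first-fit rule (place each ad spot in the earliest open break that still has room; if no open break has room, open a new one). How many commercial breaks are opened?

8

  40 → break 1 (new)  [load 40/175]
  70 → break 1  [load 110/175]
  50 → break 1  [load 160/175]
  65 → break 2 (new)  [load 65/175]
  40 → break 2  [load 105/175]
  70 → break 2  [load 175/175]
  70 → break 3 (new)  [load 70/175]
  40 → break 3  [load 110/175]
  125 → break 4 (new)  [load 125/175]
  120 → break 5 (new)  [load 120/175]
  90 → break 6 (new)  [load 90/175]
  170 → break 7 (new)  [load 170/175]
  90 → break 8 (new)  [load 90/175]
8 commercial breaks opened.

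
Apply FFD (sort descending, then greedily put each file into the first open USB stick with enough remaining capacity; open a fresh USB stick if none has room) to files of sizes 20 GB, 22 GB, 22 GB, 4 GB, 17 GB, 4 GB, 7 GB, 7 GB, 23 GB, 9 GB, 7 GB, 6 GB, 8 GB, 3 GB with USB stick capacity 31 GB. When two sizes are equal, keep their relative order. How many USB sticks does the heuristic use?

Sorted descending: 23, 22, 22, 20, 17, 9, 8, 7, 7, 7, 6, 4, 4, 3.
  23 → USB stick 1 (new)  [load 23/31]
  22 → USB stick 2 (new)  [load 22/31]
  22 → USB stick 3 (new)  [load 22/31]
  20 → USB stick 4 (new)  [load 20/31]
  17 → USB stick 5 (new)  [load 17/31]
  9 → USB stick 2  [load 31/31]
  8 → USB stick 1  [load 31/31]
  7 → USB stick 3  [load 29/31]
  7 → USB stick 4  [load 27/31]
  7 → USB stick 5  [load 24/31]
  6 → USB stick 5  [load 30/31]
  4 → USB stick 4  [load 31/31]
  4 → USB stick 6 (new)  [load 4/31]
  3 → USB stick 6  [load 7/31]
6 USB sticks opened.

6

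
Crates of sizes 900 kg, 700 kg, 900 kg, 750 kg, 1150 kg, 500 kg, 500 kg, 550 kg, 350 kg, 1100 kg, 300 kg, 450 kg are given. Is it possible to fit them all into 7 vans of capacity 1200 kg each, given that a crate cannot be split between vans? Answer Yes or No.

Total = 8150 kg; ⌈8150/1200⌉ = 7.
The bound of 7 does not rule out 7, but exhaustive search shows no assignment into 7 vans of capacity 1200 kg exists — the minimum is 8.

No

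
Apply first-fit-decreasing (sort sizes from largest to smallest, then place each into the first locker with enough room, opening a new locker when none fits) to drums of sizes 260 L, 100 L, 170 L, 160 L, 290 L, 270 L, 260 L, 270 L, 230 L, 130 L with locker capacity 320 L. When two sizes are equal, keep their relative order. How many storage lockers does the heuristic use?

8

Sorted descending: 290, 270, 270, 260, 260, 230, 170, 160, 130, 100.
  290 → locker 1 (new)  [load 290/320]
  270 → locker 2 (new)  [load 270/320]
  270 → locker 3 (new)  [load 270/320]
  260 → locker 4 (new)  [load 260/320]
  260 → locker 5 (new)  [load 260/320]
  230 → locker 6 (new)  [load 230/320]
  170 → locker 7 (new)  [load 170/320]
  160 → locker 8 (new)  [load 160/320]
  130 → locker 7  [load 300/320]
  100 → locker 8  [load 260/320]
8 storage lockers opened.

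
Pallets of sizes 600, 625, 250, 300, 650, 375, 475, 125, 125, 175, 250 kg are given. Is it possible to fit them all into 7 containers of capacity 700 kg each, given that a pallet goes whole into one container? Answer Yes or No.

A valid assignment using 7 containers:
  container 1: 650 = 650
  container 2: 625 = 625
  container 3: 600 = 600
  container 4: 475 + 175 = 650
  container 5: 375 + 300 = 675
  container 6: 250 + 250 + 125 = 625
  container 7: 125 = 125
Every load is within 700 kg, so 7 containers suffice.

Yes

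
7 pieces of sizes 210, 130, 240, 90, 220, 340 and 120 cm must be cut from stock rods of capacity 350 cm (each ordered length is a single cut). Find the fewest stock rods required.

Total = 340 + 240 + 220 + 210 + 130 + 120 + 90 = 1350 cm.
Lower bound: ⌈1350/350⌉ = 4 stock rods.
A packing using 4 stock rods:
  stock rod 1: 340 = 340
  stock rod 2: 240 + 90 = 330
  stock rod 3: 220 + 130 = 350
  stock rod 4: 210 + 120 = 330
This matches the lower bound, so 4 is optimal.

4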